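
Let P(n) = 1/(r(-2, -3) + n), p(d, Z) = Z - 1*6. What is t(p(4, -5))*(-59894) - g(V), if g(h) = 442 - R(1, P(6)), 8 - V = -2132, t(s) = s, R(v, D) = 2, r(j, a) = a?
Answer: 658394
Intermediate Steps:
p(d, Z) = -6 + Z (p(d, Z) = Z - 6 = -6 + Z)
P(n) = 1/(-3 + n)
V = 2140 (V = 8 - 1*(-2132) = 8 + 2132 = 2140)
g(h) = 440 (g(h) = 442 - 1*2 = 442 - 2 = 440)
t(p(4, -5))*(-59894) - g(V) = (-6 - 5)*(-59894) - 1*440 = -11*(-59894) - 440 = 658834 - 440 = 658394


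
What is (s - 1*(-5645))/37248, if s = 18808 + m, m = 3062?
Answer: 27515/37248 ≈ 0.73870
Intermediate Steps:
s = 21870 (s = 18808 + 3062 = 21870)
(s - 1*(-5645))/37248 = (21870 - 1*(-5645))/37248 = (21870 + 5645)*(1/37248) = 27515*(1/37248) = 27515/37248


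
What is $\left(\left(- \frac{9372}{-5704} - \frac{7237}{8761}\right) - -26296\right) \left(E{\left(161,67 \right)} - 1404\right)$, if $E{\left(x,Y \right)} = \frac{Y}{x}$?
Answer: $- \frac{10605779384120187}{287343278} \approx -3.691 \cdot 10^{7}$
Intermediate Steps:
$\left(\left(- \frac{9372}{-5704} - \frac{7237}{8761}\right) - -26296\right) \left(E{\left(161,67 \right)} - 1404\right) = \left(\left(- \frac{9372}{-5704} - \frac{7237}{8761}\right) - -26296\right) \left(\frac{67}{161} - 1404\right) = \left(\left(\left(-9372\right) \left(- \frac{1}{5704}\right) - \frac{7237}{8761}\right) + 26296\right) \left(67 \cdot \frac{1}{161} - 1404\right) = \left(\left(\frac{2343}{1426} - \frac{7237}{8761}\right) + 26296\right) \left(\frac{67}{161} - 1404\right) = \left(\frac{10207061}{12493186} + 26296\right) \left(- \frac{225977}{161}\right) = \frac{328531026117}{12493186} \left(- \frac{225977}{161}\right) = - \frac{10605779384120187}{287343278}$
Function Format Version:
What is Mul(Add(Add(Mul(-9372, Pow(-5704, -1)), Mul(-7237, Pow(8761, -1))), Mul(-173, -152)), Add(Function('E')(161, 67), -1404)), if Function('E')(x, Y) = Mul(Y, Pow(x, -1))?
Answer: Rational(-10605779384120187, 287343278) ≈ -3.6910e+7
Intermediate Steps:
Mul(Add(Add(Mul(-9372, Pow(-5704, -1)), Mul(-7237, Pow(8761, -1))), Mul(-173, -152)), Add(Function('E')(161, 67), -1404)) = Mul(Add(Add(Mul(-9372, Pow(-5704, -1)), Mul(-7237, Pow(8761, -1))), Mul(-173, -152)), Add(Mul(67, Pow(161, -1)), -1404)) = Mul(Add(Add(Mul(-9372, Rational(-1, 5704)), Mul(-7237, Rational(1, 8761))), 26296), Add(Mul(67, Rational(1, 161)), -1404)) = Mul(Add(Add(Rational(2343, 1426), Rational(-7237, 8761)), 26296), Add(Rational(67, 161), -1404)) = Mul(Add(Rational(10207061, 12493186), 26296), Rational(-225977, 161)) = Mul(Rational(328531026117, 12493186), Rational(-225977, 161)) = Rational(-10605779384120187, 287343278)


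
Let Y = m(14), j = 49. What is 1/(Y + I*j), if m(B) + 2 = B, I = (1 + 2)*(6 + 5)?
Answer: 1/1629 ≈ 0.00061387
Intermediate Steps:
I = 33 (I = 3*11 = 33)
m(B) = -2 + B
Y = 12 (Y = -2 + 14 = 12)
1/(Y + I*j) = 1/(12 + 33*49) = 1/(12 + 1617) = 1/1629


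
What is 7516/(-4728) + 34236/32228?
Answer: -5022365/9523374 ≈ -0.52737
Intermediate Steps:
7516/(-4728) + 34236/32228 = 7516*(-1/4728) + 34236*(1/32228) = -1879/1182 + 8559/8057 = -5022365/9523374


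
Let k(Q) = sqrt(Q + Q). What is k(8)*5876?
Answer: 23504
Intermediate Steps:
k(Q) = sqrt(2)*sqrt(Q) (k(Q) = sqrt(2*Q) = sqrt(2)*sqrt(Q))
k(8)*5876 = (sqrt(2)*sqrt(8))*5876 = (sqrt(2)*(2*sqrt(2)))*5876 = 4*5876 = 23504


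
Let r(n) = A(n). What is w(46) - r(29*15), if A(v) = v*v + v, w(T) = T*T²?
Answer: -92324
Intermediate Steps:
w(T) = T³
A(v) = v + v² (A(v) = v² + v = v + v²)
r(n) = n*(1 + n)
w(46) - r(29*15) = 46³ - 29*15*(1 + 29*15) = 97336 - 435*(1 + 435) = 97336 - 435*436 = 97336 - 1*189660 = 97336 - 189660 = -92324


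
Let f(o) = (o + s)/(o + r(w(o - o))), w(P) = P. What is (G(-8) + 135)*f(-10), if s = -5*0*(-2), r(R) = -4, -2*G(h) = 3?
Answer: 1335/14 ≈ 95.357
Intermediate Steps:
G(h) = -3/2 (G(h) = -½*3 = -3/2)
s = 0 (s = 0*(-2) = 0)
f(o) = o/(-4 + o) (f(o) = (o + 0)/(o - 4) = o/(-4 + o))
(G(-8) + 135)*f(-10) = (-3/2 + 135)*(-10/(-4 - 10)) = 267*(-10/(-14))/2 = 267*(-10*(-1/14))/2 = (267/2)*(5/7) = 1335/14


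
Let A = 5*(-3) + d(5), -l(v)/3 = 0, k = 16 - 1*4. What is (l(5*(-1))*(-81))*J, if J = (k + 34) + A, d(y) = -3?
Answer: 0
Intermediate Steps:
k = 12 (k = 16 - 4 = 12)
l(v) = 0 (l(v) = -3*0 = 0)
A = -18 (A = 5*(-3) - 3 = -15 - 3 = -18)
J = 28 (J = (12 + 34) - 18 = 46 - 18 = 28)
(l(5*(-1))*(-81))*J = (0*(-81))*28 = 0*28 = 0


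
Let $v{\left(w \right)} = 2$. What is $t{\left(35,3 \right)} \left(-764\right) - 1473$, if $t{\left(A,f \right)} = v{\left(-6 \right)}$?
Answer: $-3001$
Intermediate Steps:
$t{\left(A,f \right)} = 2$
$t{\left(35,3 \right)} \left(-764\right) - 1473 = 2 \left(-764\right) - 1473 = -1528 - 1473 = -3001$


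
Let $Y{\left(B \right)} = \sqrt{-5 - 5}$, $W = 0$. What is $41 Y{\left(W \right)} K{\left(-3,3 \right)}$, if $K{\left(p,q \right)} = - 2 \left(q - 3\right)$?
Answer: $0$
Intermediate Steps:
$Y{\left(B \right)} = i \sqrt{10}$ ($Y{\left(B \right)} = \sqrt{-10} = i \sqrt{10}$)
$K{\left(p,q \right)} = 6 - 2 q$ ($K{\left(p,q \right)} = - 2 \left(-3 + q\right) = 6 - 2 q$)
$41 Y{\left(W \right)} K{\left(-3,3 \right)} = 41 i \sqrt{10} \left(6 - 6\right) = 41 i \sqrt{10} \cdot 0 = 0$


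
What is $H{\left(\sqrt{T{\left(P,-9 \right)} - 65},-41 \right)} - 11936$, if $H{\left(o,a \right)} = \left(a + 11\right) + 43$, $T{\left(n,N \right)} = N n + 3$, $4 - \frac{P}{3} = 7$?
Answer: $-11923$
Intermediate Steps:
$P = -9$ ($P = 12 - 21 = -9$)
$T{\left(n,N \right)} = 3 + N n$
$H{\left(o,a \right)} = 54 + a$ ($H{\left(o,a \right)} = \left(11 + a\right) + 43 = 54 + a$)
$H{\left(\sqrt{T{\left(P,-9 \right)} - 65},-41 \right)} - 11936 = \left(54 - 41\right) - 11936 = 13 - 11936 = -11923$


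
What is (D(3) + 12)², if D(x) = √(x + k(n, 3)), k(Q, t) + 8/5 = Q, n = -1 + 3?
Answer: (60 + √85)²/25 ≈ 191.65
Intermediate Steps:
n = 2
k(Q, t) = -8/5 + Q
D(x) = √(⅖ + x) (D(x) = √(x + (-8/5 + 2)) = √(x + ⅖) = √(⅖ + x))
(D(3) + 12)² = (√(10 + 25*3)/5 + 12)² = (√(10 + 75)/5 + 12)² = (√85/5 + 12)² = (12 + √85/5)²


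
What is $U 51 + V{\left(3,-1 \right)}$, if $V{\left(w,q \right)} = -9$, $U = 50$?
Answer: $2541$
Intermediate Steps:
$U 51 + V{\left(3,-1 \right)} = 50 \cdot 51 - 9 = 2550 - 9 = 2541$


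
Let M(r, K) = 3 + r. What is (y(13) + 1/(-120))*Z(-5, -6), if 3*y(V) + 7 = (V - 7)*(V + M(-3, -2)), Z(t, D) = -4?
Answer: -2839/30 ≈ -94.633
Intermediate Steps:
y(V) = -7/3 + V*(-7 + V)/3 (y(V) = -7/3 + ((V - 7)*(V + (3 - 3)))/3 = -7/3 + ((-7 + V)*(V + 0))/3 = -7/3 + ((-7 + V)*V)/3 = -7/3 + (V*(-7 + V))/3 = -7/3 + V*(-7 + V)/3)
(y(13) + 1/(-120))*Z(-5, -6) = ((-7/3 - 7/3*13 + (⅓)*13²) + 1/(-120))*(-4) = ((-7/3 - 91/3 + (⅓)*169) - 1/120)*(-4) = ((-7/3 - 91/3 + 169/3) - 1/120)*(-4) = (71/3 - 1/120)*(-4) = (2839/120)*(-4) = -2839/30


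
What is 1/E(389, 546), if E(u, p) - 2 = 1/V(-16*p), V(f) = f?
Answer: 8736/17471 ≈ 0.50003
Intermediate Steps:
E(u, p) = 2 - 1/(16*p) (E(u, p) = 2 + 1/(-16*p) = 2 - 1/(16*p))
1/E(389, 546) = 1/(2 - 1/16/546) = 1/(2 - 1/16*1/546) = 1/(2 - 1/8736) = 1/(17471/8736) = 8736/17471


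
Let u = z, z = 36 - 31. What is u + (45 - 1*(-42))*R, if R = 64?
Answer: 5573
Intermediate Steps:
z = 5
u = 5
u + (45 - 1*(-42))*R = 5 + (45 - 1*(-42))*64 = 5 + (45 + 42)*64 = 5 + 87*64 = 5 + 5568 = 5573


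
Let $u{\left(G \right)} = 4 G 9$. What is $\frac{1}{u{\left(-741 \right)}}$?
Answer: $- \frac{1}{26676} \approx -3.7487 \cdot 10^{-5}$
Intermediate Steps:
$u{\left(G \right)} = 36 G$
$\frac{1}{u{\left(-741 \right)}} = \frac{1}{36 \left(-741\right)} = \frac{1}{-26676} = - \frac{1}{26676}$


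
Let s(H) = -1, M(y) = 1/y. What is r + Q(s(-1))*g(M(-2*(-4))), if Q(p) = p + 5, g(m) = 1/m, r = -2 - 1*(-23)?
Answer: 53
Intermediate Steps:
r = 21 (r = -2 + 23 = 21)
Q(p) = 5 + p
r + Q(s(-1))*g(M(-2*(-4))) = 21 + (5 - 1)/(1/(-2*(-4))) = 21 + 4/(1/8) = 21 + 4*8 = 21 + 32 = 53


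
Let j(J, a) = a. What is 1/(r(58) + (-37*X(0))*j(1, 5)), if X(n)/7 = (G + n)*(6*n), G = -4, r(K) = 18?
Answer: 1/18 ≈ 0.055556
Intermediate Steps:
X(n) = 42*n*(-4 + n) (X(n) = 7*((-4 + n)*(6*n)) = 7*(6*n*(-4 + n)) = 42*n*(-4 + n))
1/(r(58) + (-37*X(0))*j(1, 5)) = 1/(18 - 1554*0*(-4 + 0)*5) = 1/(18 - 1554*0*(-4)*5) = 1/(18 - 37*0*5) = 1/(18 + 0*5) = 1/(18 + 0) = 1/18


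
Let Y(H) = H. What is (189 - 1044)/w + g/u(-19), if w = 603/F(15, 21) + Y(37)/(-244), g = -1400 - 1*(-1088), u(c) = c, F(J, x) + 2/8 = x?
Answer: -146331156/11123683 ≈ -13.155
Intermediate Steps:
F(J, x) = -¼ + x
g = -312 (g = -1400 + 1088 = -312)
w = 585457/20252 (w = 603/(-¼ + 21) + 37/(-244) = 603/(83/4) + 37*(-1/244) = 603*(4/83) - 37/244 = 2412/83 - 37/244 = 585457/20252 ≈ 28.909)
(189 - 1044)/w + g/u(-19) = (189 - 1044)/(585457/20252) - 312/(-19) = -855*20252/585457 - 312*(-1/19) = -17315460/585457 + 312/19 = -146331156/11123683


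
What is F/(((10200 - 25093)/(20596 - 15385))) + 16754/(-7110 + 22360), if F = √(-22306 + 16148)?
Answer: 8377/7625 - 5211*I*√6158/14893 ≈ 1.0986 - 27.457*I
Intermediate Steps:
F = I*√6158 (F = √(-6158) = I*√6158 ≈ 78.473*I)
F/(((10200 - 25093)/(20596 - 15385))) + 16754/(-7110 + 22360) = (I*√6158)/(((10200 - 25093)/(20596 - 15385))) + 16754/(-7110 + 22360) = (I*√6158)/((-14893/5211)) + 16754/15250 = (I*√6158)/((-14893*1/5211)) + 16754*(1/15250) = (I*√6158)/(-14893/5211) + 8377/7625 = (I*√6158)*(-5211/14893) + 8377/7625 = -5211*I*√6158/14893 + 8377/7625 = 8377/7625 - 5211*I*√6158/14893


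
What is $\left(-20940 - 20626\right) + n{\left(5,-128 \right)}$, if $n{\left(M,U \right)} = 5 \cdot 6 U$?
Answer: $-45406$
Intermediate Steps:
$n{\left(M,U \right)} = 30 U$
$\left(-20940 - 20626\right) + n{\left(5,-128 \right)} = \left(-20940 - 20626\right) + 30 \left(-128\right) = -41566 - 3840 = -45406$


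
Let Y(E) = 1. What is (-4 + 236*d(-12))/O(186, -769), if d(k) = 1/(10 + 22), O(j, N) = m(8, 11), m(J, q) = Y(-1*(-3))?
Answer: 27/8 ≈ 3.3750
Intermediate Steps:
m(J, q) = 1
O(j, N) = 1
d(k) = 1/32
(-4 + 236*d(-12))/O(186, -769) = (-4 + 236*(1/32))/1 = (-4 + 59/8)*1 = (27/8)*1 = 27/8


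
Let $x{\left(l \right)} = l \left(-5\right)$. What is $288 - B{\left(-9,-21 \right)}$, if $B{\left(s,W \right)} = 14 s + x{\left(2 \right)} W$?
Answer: $204$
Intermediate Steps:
$x{\left(l \right)} = - 5 l$
$B{\left(s,W \right)} = - 10 W + 14 s$ ($B{\left(s,W \right)} = 14 s + \left(-5\right) 2 W = 14 s - 10 W = - 10 W + 14 s$)
$288 - B{\left(-9,-21 \right)} = 288 - \left(\left(-10\right) \left(-21\right) + 14 \left(-9\right)\right) = 288 - \left(210 - 126\right) = 288 - 84 = 204$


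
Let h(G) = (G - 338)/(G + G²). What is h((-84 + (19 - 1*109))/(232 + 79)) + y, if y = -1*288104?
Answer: -3417538670/11919 ≈ -2.8673e+5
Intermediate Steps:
y = -288104
h(G) = (-338 + G)/(G + G²)
h((-84 + (19 - 1*109))/(232 + 79)) + y = (-338 + (-84 + (19 - 1*109))/(232 + 79))/((((-84 + (19 - 1*109))/(232 + 79)))*(1 + (-84 + (19 - 1*109))/(232 + 79))) - 288104 = (-338 + (-84 + (19 - 109))/311)/((((-84 + (19 - 109))/311))*(1 + (-84 + (19 - 109))/311)) - 288104 = (-338 + (-84 - 90)*(1/311))/((((-84 - 90)*(1/311)))*(1 + (-84 - 90)*(1/311))) - 288104 = (-338 - 174*1/311)/(((-174*1/311))*(1 - 174*1/311)) - 288104 = (-338 - 174/311)/((-174/311)*(1 - 174/311)) - 288104 = -311/174*(-105292/311)/137/311 - 288104 = -311/174*311/137*(-105292/311) - 288104 = 16372906/11919 - 288104 = -3417538670/11919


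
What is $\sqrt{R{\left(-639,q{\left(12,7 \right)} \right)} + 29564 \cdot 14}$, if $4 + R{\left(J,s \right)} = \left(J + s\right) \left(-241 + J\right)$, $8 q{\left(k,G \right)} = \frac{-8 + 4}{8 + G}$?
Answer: $\frac{2 \sqrt{2196543}}{3} \approx 988.05$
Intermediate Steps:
$q{\left(k,G \right)} = - \frac{1}{2 \left(8 + G\right)}$ ($q{\left(k,G \right)} = \frac{\left(-8 + 4\right) \frac{1}{8 + G}}{8} = \frac{\left(-4\right) \frac{1}{8 + G}}{8} = - \frac{1}{2 \left(8 + G\right)}$)
$R{\left(J,s \right)} = -4 + \left(-241 + J\right) \left(J + s\right)$ ($R{\left(J,s \right)} = -4 + \left(J + s\right) \left(-241 + J\right) = -4 + \left(-241 + J\right) \left(J + s\right)$)
$\sqrt{R{\left(-639,q{\left(12,7 \right)} \right)} + 29564 \cdot 14} = \sqrt{\left(-4 + \left(-639\right)^{2} - -153999 - 241 \left(- \frac{1}{16 + 2 \cdot 7}\right) - 639 \left(- \frac{1}{16 + 2 \cdot 7}\right)\right) + 29564 \cdot 14} = \sqrt{\left(-4 + 408321 + 153999 - 241 \left(- \frac{1}{16 + 14}\right) - 639 \left(- \frac{1}{16 + 14}\right)\right) + 413896} = \sqrt{\left(-4 + 408321 + 153999 - 241 \left(- \frac{1}{30}\right) - 639 \left(- \frac{1}{30}\right)\right) + 413896} = \sqrt{\left(-4 + 408321 + 153999 - 241 \left(\left(-1\right) \frac{1}{30}\right) - 639 \left(\left(-1\right) \frac{1}{30}\right)\right) + 413896} = \sqrt{\left(-4 + 408321 + 153999 - - \frac{241}{30} - - \frac{213}{10}\right) + 413896} = \sqrt{\left(-4 + 408321 + 153999 + \frac{241}{30} + \frac{213}{10}\right) + 413896} = \sqrt{\frac{1687036}{3} + 413896} = \sqrt{\frac{2928724}{3}} = \frac{2 \sqrt{2196543}}{3}$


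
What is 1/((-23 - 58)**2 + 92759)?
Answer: 1/99320 ≈ 1.0068e-5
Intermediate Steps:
1/((-23 - 58)**2 + 92759) = 1/((-81)**2 + 92759) = 1/(6561 + 92759) = 1/99320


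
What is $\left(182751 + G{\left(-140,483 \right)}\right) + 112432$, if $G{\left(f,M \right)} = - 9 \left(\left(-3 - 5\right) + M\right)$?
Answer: $290908$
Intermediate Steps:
$G{\left(f,M \right)} = 72 - 9 M$ ($G{\left(f,M \right)} = - 9 \left(\left(-3 - 5\right) + M\right) = - 9 \left(-8 + M\right) = 72 - 9 M$)
$\left(182751 + G{\left(-140,483 \right)}\right) + 112432 = \left(182751 + \left(72 - 4347\right)\right) + 112432 = \left(182751 - 4275\right) + 112432 = 178476 + 112432 = 290908$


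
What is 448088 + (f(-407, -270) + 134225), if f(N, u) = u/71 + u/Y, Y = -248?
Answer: 5126659757/8804 ≈ 5.8231e+5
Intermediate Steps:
f(N, u) = 177*u/17608 (f(N, u) = u/71 + u/(-248) = u*(1/71) + u*(-1/248) = u/71 - u/248 = 177*u/17608)
448088 + (f(-407, -270) + 134225) = 448088 + ((177/17608)*(-270) + 134225) = 448088 + (-23895/8804 + 134225) = 448088 + 1181693005/8804 = 5126659757/8804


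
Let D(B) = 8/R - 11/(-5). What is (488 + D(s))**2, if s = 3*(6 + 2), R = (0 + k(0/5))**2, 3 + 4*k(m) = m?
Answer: 515244601/2025 ≈ 2.5444e+5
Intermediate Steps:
k(m) = -3/4 + m/4
R = 9/16 (R = (0 + (-3/4 + (0/5)/4))**2 = (0 + (-3/4 + (0*(1/5))/4))**2 = (0 + (-3/4 + (1/4)*0))**2 = (0 + (-3/4 + 0))**2 = (0 - 3/4)**2 = (-3/4)**2 = 9/16 ≈ 0.56250)
s = 24 (s = 3*8 = 24)
D(B) = 739/45 (D(B) = 8/(9/16) - 11/(-5) = 8*(16/9) - 11*(-1/5) = 128/9 + 11/5 = 739/45)
(488 + D(s))**2 = (488 + 739/45)**2 = (22699/45)**2 = 515244601/2025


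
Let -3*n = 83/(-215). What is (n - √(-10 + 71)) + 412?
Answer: 265823/645 - √61 ≈ 404.32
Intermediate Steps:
n = 83/645 (n = -83/(3*(-215)) = -83*(-1)/(3*215) = -⅓*(-83/215) = 83/645 ≈ 0.12868)
(n - √(-10 + 71)) + 412 = (83/645 - √(-10 + 71)) + 412 = (83/645 - √61) + 412 = 265823/645 - √61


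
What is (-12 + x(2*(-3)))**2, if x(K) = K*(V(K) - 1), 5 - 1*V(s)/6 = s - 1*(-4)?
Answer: 66564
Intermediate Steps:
V(s) = 6 - 6*s (V(s) = 30 - 6*(s - 1*(-4)) = 30 - 6*(s + 4) = 30 - 6*(4 + s) = 30 + (-24 - 6*s) = 6 - 6*s)
x(K) = K*(5 - 6*K) (x(K) = K*((6 - 6*K) - 1) = K*(5 - 6*K))
(-12 + x(2*(-3)))**2 = (-12 + (2*(-3))*(5 - 12*(-3)))**2 = (-12 - 6*(5 - 6*(-6)))**2 = (-12 - 6*(5 + 36))**2 = (-12 - 6*41)**2 = (-12 - 246)**2 = (-258)**2 = 66564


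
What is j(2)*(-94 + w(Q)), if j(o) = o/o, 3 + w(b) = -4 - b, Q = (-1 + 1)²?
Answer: -101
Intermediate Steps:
Q = 0 (Q = 0² = 0)
w(b) = -7 - b (w(b) = -3 + (-4 - b) = -7 - b)
j(o) = 1
j(2)*(-94 + w(Q)) = 1*(-94 + (-7 - 1*0)) = 1*(-94 + (-7 + 0)) = 1*(-94 - 7) = 1*(-101) = -101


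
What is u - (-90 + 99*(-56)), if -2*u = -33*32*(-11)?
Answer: -174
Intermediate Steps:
u = -5808 (u = -(-33*32)*(-11)/2 = -(-528)*(-11) = -½*11616 = -5808)
u - (-90 + 99*(-56)) = -5808 - (-90 + 99*(-56)) = -5808 - (-90 - 5544) = -5808 - 1*(-5634) = -5808 + 5634 = -174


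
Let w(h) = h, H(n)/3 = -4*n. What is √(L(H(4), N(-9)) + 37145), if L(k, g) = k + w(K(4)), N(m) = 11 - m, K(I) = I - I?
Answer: √37097 ≈ 192.61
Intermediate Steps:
K(I) = 0
H(n) = -12*n (H(n) = 3*(-4*n) = -12*n)
L(k, g) = k (L(k, g) = k + 0 = k)
√(L(H(4), N(-9)) + 37145) = √(-12*4 + 37145) = √(-48 + 37145) = √37097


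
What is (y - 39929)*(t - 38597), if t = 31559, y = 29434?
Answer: 73863810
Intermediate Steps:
(y - 39929)*(t - 38597) = (29434 - 39929)*(31559 - 38597) = -10495*(-7038) = 73863810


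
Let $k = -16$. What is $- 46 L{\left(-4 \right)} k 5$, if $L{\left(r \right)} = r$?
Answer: $-14720$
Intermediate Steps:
$- 46 L{\left(-4 \right)} k 5 = - 46 \left(\left(-4\right) \left(-16\right)\right) 5 = \left(-46\right) 64 \cdot 5 = \left(-2944\right) 5 = -14720$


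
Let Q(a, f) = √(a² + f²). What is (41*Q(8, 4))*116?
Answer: 19024*√5 ≈ 42539.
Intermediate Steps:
(41*Q(8, 4))*116 = (41*√(8² + 4²))*116 = (41*√(64 + 16))*116 = (41*√80)*116 = (41*(4*√5))*116 = (164*√5)*116 = 19024*√5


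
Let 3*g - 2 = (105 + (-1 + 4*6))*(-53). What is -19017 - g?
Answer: -50269/3 ≈ -16756.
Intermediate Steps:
g = -6782/3 (g = ⅔ + ((105 + (-1 + 4*6))*(-53))/3 = ⅔ + ((105 + (-1 + 24))*(-53))/3 = ⅔ + ((105 + 23)*(-53))/3 = ⅔ + (128*(-53))/3 = ⅔ + (⅓)*(-6784) = ⅔ - 6784/3 = -6782/3 ≈ -2260.7)
-19017 - g = -19017 - 1*(-6782/3) = -19017 + 6782/3 = -50269/3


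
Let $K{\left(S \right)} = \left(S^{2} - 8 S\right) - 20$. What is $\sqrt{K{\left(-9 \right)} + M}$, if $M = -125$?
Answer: $2 \sqrt{2} \approx 2.8284$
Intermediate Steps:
$K{\left(S \right)} = -20 + S^{2} - 8 S$
$\sqrt{K{\left(-9 \right)} + M} = \sqrt{\left(-20 + \left(-9\right)^{2} - -72\right) - 125} = \sqrt{\left(-20 + 81 + 72\right) - 125} = \sqrt{133 - 125} = \sqrt{8} = 2 \sqrt{2}$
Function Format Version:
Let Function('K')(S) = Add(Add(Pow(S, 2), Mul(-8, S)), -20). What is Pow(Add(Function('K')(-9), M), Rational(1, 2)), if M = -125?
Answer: Mul(2, Pow(2, Rational(1, 2))) ≈ 2.8284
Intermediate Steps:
Function('K')(S) = Add(-20, Pow(S, 2), Mul(-8, S))
Pow(Add(Function('K')(-9), M), Rational(1, 2)) = Pow(Add(Add(-20, Pow(-9, 2), Mul(-8, -9)), -125), Rational(1, 2)) = Pow(Add(Add(-20, 81, 72), -125), Rational(1, 2)) = Pow(Add(133, -125), Rational(1, 2)) = Pow(8, Rational(1, 2)) = Mul(2, Pow(2, Rational(1, 2)))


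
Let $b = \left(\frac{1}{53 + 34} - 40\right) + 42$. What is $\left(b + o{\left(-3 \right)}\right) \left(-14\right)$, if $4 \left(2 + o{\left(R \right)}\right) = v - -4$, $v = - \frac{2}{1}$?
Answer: $- \frac{623}{87} \approx -7.1609$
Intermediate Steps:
$v = -2$ ($v = \left(-2\right) 1 = -2$)
$o{\left(R \right)} = - \frac{3}{2}$ ($o{\left(R \right)} = -2 + \frac{-2 - -4}{4} = -2 + \frac{-2 + 4}{4} = -2 + \frac{1}{4} \cdot 2 = -2 + \frac{1}{2} = - \frac{3}{2}$)
$b = \frac{175}{87}$ ($b = \left(\frac{1}{87} - 40\right) + 42 = - \frac{3479}{87} + 42 = \frac{175}{87} \approx 2.0115$)
$\left(b + o{\left(-3 \right)}\right) \left(-14\right) = \left(\frac{175}{87} - \frac{3}{2}\right) \left(-14\right) = \frac{89}{174} \left(-14\right) = - \frac{623}{87}$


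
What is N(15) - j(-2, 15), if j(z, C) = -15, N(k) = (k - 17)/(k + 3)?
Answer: 134/9 ≈ 14.889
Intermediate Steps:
N(k) = (-17 + k)/(3 + k)
N(15) - j(-2, 15) = (-17 + 15)/(3 + 15) - 1*(-15) = -2/18 + 15 = (1/18)*(-2) + 15 = -1/9 + 15 = 134/9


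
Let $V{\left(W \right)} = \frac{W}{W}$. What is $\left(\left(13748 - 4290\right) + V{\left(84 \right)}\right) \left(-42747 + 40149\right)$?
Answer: $-24574482$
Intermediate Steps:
$V{\left(W \right)} = 1$
$\left(\left(13748 - 4290\right) + V{\left(84 \right)}\right) \left(-42747 + 40149\right) = \left(\left(13748 - 4290\right) + 1\right) \left(-42747 + 40149\right) = \left(9458 + 1\right) \left(-2598\right) = 9459 \left(-2598\right) = -24574482$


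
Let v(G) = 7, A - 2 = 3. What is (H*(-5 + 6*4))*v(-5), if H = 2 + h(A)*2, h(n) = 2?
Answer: 798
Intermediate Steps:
A = 5 (A = 2 + 3 = 5)
H = 6 (H = 2 + 2*2 = 2 + 4 = 6)
(H*(-5 + 6*4))*v(-5) = (6*(-5 + 6*4))*7 = (6*(-5 + 24))*7 = (6*19)*7 = 114*7 = 798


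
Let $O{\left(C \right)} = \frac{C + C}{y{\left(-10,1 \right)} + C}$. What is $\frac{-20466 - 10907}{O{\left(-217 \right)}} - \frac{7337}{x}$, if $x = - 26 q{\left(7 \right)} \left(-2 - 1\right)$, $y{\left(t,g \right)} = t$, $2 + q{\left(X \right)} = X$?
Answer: $- \frac{695158987}{42315} \approx -16428.0$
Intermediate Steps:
$q{\left(X \right)} = -2 + X$
$O{\left(C \right)} = \frac{2 C}{-10 + C}$ ($O{\left(C \right)} = \frac{C + C}{-10 + C} = \frac{2 C}{-10 + C}$)
$x = 390$ ($x = - 26 \left(-2 + 7\right) \left(-2 - 1\right) = \left(-26\right) 5 \left(-2 - 1\right) = \left(-130\right) \left(-3\right) = 390$)
$\frac{-20466 - 10907}{O{\left(-217 \right)}} - \frac{7337}{x} = \frac{-20466 - 10907}{2 \left(-217\right) \frac{1}{-10 - 217}} - \frac{7337}{390} = - \frac{31373}{2 \left(-217\right) \frac{1}{-227}} - \frac{7337}{390} = - \frac{31373}{2 \left(-217\right) \left(- \frac{1}{227}\right)} - \frac{7337}{390} = - \frac{31373}{\frac{434}{227}} - \frac{7337}{390} = \left(-31373\right) \frac{227}{434} - \frac{7337}{390} = - \frac{7121671}{434} - \frac{7337}{390} = - \frac{695158987}{42315}$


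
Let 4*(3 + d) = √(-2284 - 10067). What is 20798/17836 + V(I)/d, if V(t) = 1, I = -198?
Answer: 881003/758030 - 4*I*√12351/12495 ≈ 1.1622 - 0.035577*I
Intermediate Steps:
d = -3 + I*√12351/4 (d = -3 + √(-2284 - 10067)/4 = -3 + √(-12351)/4 = -3 + (I*√12351)/4 = -3 + I*√12351/4 ≈ -3.0 + 27.784*I)
20798/17836 + V(I)/d = 20798/17836 + 1/(-3 + I*√12351/4) = 20798*(1/17836) + 1/(-3 + I*√12351/4) = 10399/8918 + 1/(-3 + I*√12351/4)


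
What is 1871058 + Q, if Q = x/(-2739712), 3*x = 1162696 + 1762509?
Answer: 15378477240683/8219136 ≈ 1.8711e+6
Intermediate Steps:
x = 2925205/3 (x = (1162696 + 1762509)/3 = (1/3)*2925205 = 2925205/3 ≈ 9.7507e+5)
Q = -2925205/8219136 (Q = (2925205/3)/(-2739712) = (2925205/3)*(-1/2739712) = -2925205/8219136 ≈ -0.35590)
1871058 + Q = 1871058 - 2925205/8219136 = 15378477240683/8219136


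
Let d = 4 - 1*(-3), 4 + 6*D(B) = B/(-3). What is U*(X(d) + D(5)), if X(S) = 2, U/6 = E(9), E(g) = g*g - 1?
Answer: 1520/3 ≈ 506.67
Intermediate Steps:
D(B) = -⅔ - B/18 (D(B) = -⅔ + (B/(-3))/6 = -⅔ + (B*(-⅓))/6 = -⅔ + (-B/3)/6 = -⅔ - B/18)
E(g) = -1 + g² (E(g) = g² - 1 = -1 + g²)
U = 480 (U = 6*(-1 + 9²) = 6*(-1 + 81) = 6*80 = 480)
d = 7 (d = 4 + 3 = 7)
U*(X(d) + D(5)) = 480*(2 + (-⅔ - 1/18*5)) = 480*(2 + (-⅔ - 5/18)) = 480*(2 - 17/18) = 480*(19/18) = 1520/3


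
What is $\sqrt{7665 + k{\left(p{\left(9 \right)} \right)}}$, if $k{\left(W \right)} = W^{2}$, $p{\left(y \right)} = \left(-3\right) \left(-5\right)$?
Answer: $\sqrt{7890} \approx 88.826$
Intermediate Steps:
$p{\left(y \right)} = 15$
$\sqrt{7665 + k{\left(p{\left(9 \right)} \right)}} = \sqrt{7665 + 15^{2}} = \sqrt{7665 + 225} = \sqrt{7890}$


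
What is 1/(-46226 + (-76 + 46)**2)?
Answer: -1/45326 ≈ -2.2062e-5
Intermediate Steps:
1/(-46226 + (-76 + 46)**2) = 1/(-46226 + (-30)**2) = 1/(-46226 + 900) = 1/(-45326) = -1/45326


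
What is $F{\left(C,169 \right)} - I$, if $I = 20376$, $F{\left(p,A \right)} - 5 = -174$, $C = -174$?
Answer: $-20545$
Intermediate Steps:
$F{\left(p,A \right)} = -169$ ($F{\left(p,A \right)} = 5 - 174 = -169$)
$F{\left(C,169 \right)} - I = -169 - 20376 = -20545$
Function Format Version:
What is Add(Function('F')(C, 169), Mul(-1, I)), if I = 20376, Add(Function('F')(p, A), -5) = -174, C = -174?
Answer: -20545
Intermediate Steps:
Function('F')(p, A) = -169 (Function('F')(p, A) = Add(5, -174) = -169)
Add(Function('F')(C, 169), Mul(-1, I)) = Add(-169, Mul(-1, 20376)) = Add(-169, -20376) = -20545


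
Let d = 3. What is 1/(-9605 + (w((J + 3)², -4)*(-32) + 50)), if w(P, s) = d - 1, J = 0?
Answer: -1/9619 ≈ -0.00010396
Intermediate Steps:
w(P, s) = 2 (w(P, s) = 3 - 1 = 2)
1/(-9605 + (w((J + 3)², -4)*(-32) + 50)) = 1/(-9605 + (2*(-32) + 50)) = 1/(-9605 + (-64 + 50)) = 1/(-9605 - 14) = 1/(-9619) = -1/9619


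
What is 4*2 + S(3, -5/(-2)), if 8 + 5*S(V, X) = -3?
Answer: 29/5 ≈ 5.8000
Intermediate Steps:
S(V, X) = -11/5 (S(V, X) = -8/5 + (1/5)*(-3) = -8/5 - 3/5 = -11/5)
4*2 + S(3, -5/(-2)) = 4*2 - 11/5 = 8 - 11/5 = 29/5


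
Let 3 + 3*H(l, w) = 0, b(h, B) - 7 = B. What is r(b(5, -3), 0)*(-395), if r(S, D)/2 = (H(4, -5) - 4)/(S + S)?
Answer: 1975/4 ≈ 493.75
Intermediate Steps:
b(h, B) = 7 + B
H(l, w) = -1 (H(l, w) = -1 + (⅓)*0 = -1 + 0 = -1)
r(S, D) = -5/S (r(S, D) = 2*((-1 - 4)/(S + S)) = 2*(-5*1/(2*S)) = 2*(-5/(2*S)) = -5/S)
r(b(5, -3), 0)*(-395) = -5/(7 - 3)*(-395) = -5/4*(-395) = 1975/4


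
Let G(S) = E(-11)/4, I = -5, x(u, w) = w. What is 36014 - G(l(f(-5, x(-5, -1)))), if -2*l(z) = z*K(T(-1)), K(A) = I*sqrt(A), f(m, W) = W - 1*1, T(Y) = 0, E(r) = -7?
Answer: 144063/4 ≈ 36016.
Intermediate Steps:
f(m, W) = -1 + W (f(m, W) = W - 1 = -1 + W)
K(A) = -5*sqrt(A)
l(z) = 0 (l(z) = -z*(-5*sqrt(0))/2 = -z*(-5*0)/2 = -z*0/2 = -1/2*0 = 0)
G(S) = -7/4
36014 - G(l(f(-5, x(-5, -1)))) = 36014 - 1*(-7/4) = 36014 + 7/4 = 144063/4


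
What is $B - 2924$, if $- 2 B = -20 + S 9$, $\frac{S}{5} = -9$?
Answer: $- \frac{5423}{2} \approx -2711.5$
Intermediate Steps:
$S = -45$ ($S = 5 \left(-9\right) = -45$)
$B = \frac{425}{2}$ ($B = - \frac{-20 - 405}{2} = \left(- \frac{1}{2}\right) \left(-425\right) = \frac{425}{2} \approx 212.5$)
$B - 2924 = \frac{425}{2} - 2924 = - \frac{5423}{2}$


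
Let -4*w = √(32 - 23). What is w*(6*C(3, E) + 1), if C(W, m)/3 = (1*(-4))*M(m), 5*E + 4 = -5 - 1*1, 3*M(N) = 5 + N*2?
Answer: 69/4 ≈ 17.250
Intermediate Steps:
w = -¾ (w = -√(32 - 23)/4 = -√9/4 = -¼*3 = -¾ ≈ -0.75000)
M(N) = 5/3 + 2*N/3 (M(N) = (5 + N*2)/3 = (5 + 2*N)/3 = 5/3 + 2*N/3)
E = -2 (E = -⅘ + (-5 - 1*1)/5 = -⅘ + (-5 - 1)/5 = -⅘ + (⅕)*(-6) = -⅘ - 6/5 = -2)
C(W, m) = -20 - 8*m (C(W, m) = 3*((1*(-4))*(5/3 + 2*m/3)) = 3*(-4*(5/3 + 2*m/3)) = 3*(-20/3 - 8*m/3) = -20 - 8*m)
w*(6*C(3, E) + 1) = -3*(6*(-20 - 8*(-2)) + 1)/4 = -3*(6*(-20 + 16) + 1)/4 = -3*(6*(-4) + 1)/4 = -3*(-24 + 1)/4 = -¾*(-23) = 69/4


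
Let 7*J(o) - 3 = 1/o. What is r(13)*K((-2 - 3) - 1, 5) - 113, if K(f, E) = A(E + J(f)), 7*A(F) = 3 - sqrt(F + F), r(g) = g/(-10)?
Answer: -7949/70 + 13*sqrt(4767)/1470 ≈ -112.95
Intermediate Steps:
r(g) = -g/10 (r(g) = g*(-1/10) = -g/10)
J(o) = 3/7 + 1/(7*o)
A(F) = 3/7 - sqrt(2)*sqrt(F)/7 (A(F) = (3 - sqrt(F + F))/7 = (3 - sqrt(2*F))/7 = (3 - sqrt(2)*sqrt(F))/7 = 3/7 - sqrt(2)*sqrt(F)/7)
K(f, E) = 3/7 - sqrt(2)*sqrt(E + (1 + 3*f)/(7*f))/7
r(13)*K((-2 - 3) - 1, 5) - 113 = (-1/10*13)*(3/7 - sqrt(42 + 14/((-2 - 3) - 1) + 98*5)/49) - 113 = -13*(3/7 - sqrt(42 + 14/(-5 - 1) + 490)/49)/10 - 113 = -13*(3/7 - sqrt(42 + 14/(-6) + 490)/49)/10 - 113 = -13*(3/7 - sqrt(42 + 14*(-1/6) + 490)/49)/10 - 113 = -13*(3/7 - sqrt(42 - 7/3 + 490)/49)/10 - 113 = -13*(3/7 - sqrt(4767)/147)/10 - 113 = (-39/70 + 13*sqrt(4767)/1470) - 113 = -7949/70 + 13*sqrt(4767)/1470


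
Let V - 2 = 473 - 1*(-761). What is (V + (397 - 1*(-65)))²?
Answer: 2883204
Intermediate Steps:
V = 1236 (V = 2 + (473 - 1*(-761)) = 2 + (473 + 761) = 2 + 1234 = 1236)
(V + (397 - 1*(-65)))² = (1236 + (397 - 1*(-65)))² = (1236 + (397 + 65))² = (1236 + 462)² = 1698² = 2883204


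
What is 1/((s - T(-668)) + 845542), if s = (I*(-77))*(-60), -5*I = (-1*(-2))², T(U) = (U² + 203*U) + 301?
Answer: 1/530925 ≈ 1.8835e-6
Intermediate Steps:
T(U) = 301 + U² + 203*U
I = -⅘ (I = -(-1*(-2))²/5 = -⅕*2² = -⅕*4 = -⅘ ≈ -0.80000)
s = -3696 (s = -⅘*(-77)*(-60) = (308/5)*(-60) = -3696)
1/((s - T(-668)) + 845542) = 1/((-3696 - (301 + (-668)² + 203*(-668))) + 845542) = 1/((-3696 - (301 + 446224 - 135604)) + 845542) = 1/((-3696 - 1*310921) + 845542) = 1/((-3696 - 310921) + 845542) = 1/(-314617 + 845542) = 1/530925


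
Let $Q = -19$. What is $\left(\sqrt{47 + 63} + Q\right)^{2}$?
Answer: $\left(19 - \sqrt{110}\right)^{2} \approx 72.453$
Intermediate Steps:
$\left(\sqrt{47 + 63} + Q\right)^{2} = \left(\sqrt{47 + 63} - 19\right)^{2} = \left(\sqrt{110} - 19\right)^{2} = \left(-19 + \sqrt{110}\right)^{2}$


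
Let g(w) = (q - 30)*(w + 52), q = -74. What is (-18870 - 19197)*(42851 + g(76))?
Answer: -1124461113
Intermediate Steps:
g(w) = -5408 - 104*w (g(w) = (-74 - 30)*(w + 52) = -104*(52 + w) = -5408 - 104*w)
(-18870 - 19197)*(42851 + g(76)) = (-18870 - 19197)*(42851 + (-5408 - 104*76)) = -38067*(42851 + (-5408 - 7904)) = -38067*(42851 - 13312) = -38067*29539 = -1124461113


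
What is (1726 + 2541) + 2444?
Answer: 6711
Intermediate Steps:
(1726 + 2541) + 2444 = 4267 + 2444 = 6711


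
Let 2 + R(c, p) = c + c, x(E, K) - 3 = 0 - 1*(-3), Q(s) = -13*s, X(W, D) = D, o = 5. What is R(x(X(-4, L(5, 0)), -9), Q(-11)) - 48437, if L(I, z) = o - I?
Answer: -48427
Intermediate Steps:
L(I, z) = 5 - I
x(E, K) = 6 (x(E, K) = 3 + (0 - 1*(-3)) = 3 + (0 + 3) = 3 + 3 = 6)
R(c, p) = -2 + 2*c (R(c, p) = -2 + (c + c) = -2 + 2*c)
R(x(X(-4, L(5, 0)), -9), Q(-11)) - 48437 = (-2 + 2*6) - 48437 = (-2 + 12) - 48437 = 10 - 48437 = -48427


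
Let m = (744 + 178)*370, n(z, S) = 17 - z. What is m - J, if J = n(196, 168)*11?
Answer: 343109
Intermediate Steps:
m = 341140 (m = 922*370 = 341140)
J = -1969 (J = (17 - 1*196)*11 = (17 - 196)*11 = -179*11 = -1969)
m - J = 341140 - 1*(-1969) = 341140 + 1969 = 343109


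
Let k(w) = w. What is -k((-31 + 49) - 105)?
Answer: 87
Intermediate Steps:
-k((-31 + 49) - 105) = -((-31 + 49) - 105) = -(18 - 105) = -1*(-87) = 87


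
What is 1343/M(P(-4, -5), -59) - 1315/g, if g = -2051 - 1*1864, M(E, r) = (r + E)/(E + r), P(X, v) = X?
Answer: 1051832/783 ≈ 1343.3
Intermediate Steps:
M(E, r) = 1 (M(E, r) = (E + r)/(E + r) = 1)
g = -3915 (g = -2051 - 1864 = -3915)
1343/M(P(-4, -5), -59) - 1315/g = 1343/1 - 1315/(-3915) = 1343*1 - 1315*(-1/3915) = 1343 + 263/783 = 1051832/783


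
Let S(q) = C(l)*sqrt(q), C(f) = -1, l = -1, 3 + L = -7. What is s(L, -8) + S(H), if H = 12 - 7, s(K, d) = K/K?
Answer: 1 - sqrt(5) ≈ -1.2361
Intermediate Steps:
L = -10 (L = -3 - 7 = -10)
s(K, d) = 1
H = 5
S(q) = -sqrt(q)
s(L, -8) + S(H) = 1 - sqrt(5)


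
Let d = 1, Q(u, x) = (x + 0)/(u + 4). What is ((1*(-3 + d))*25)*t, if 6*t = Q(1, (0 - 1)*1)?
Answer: 5/3 ≈ 1.6667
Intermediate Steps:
Q(u, x) = x/(4 + u)
t = -1/30 (t = (((0 - 1)*1)/(4 + 1))/6 = (-1*1/5)/6 = (-1*⅕)/6 = (⅙)*(-⅕) = -1/30 ≈ -0.033333)
((1*(-3 + d))*25)*t = ((1*(-3 + 1))*25)*(-1/30) = ((1*(-2))*25)*(-1/30) = -2*25*(-1/30) = -50*(-1/30) = 5/3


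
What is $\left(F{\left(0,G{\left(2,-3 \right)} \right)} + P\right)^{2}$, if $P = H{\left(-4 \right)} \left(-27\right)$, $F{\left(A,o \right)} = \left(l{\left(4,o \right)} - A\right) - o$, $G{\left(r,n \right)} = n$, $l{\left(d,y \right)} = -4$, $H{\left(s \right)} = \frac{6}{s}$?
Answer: $\frac{6241}{4} \approx 1560.3$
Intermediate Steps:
$F{\left(A,o \right)} = -4 - A - o$ ($F{\left(A,o \right)} = \left(-4 - A\right) - o = -4 - A - o$)
$P = \frac{81}{2}$ ($P = \frac{6}{-4} \left(-27\right) = 6 \left(- \frac{1}{4}\right) \left(-27\right) = \left(- \frac{3}{2}\right) \left(-27\right) = \frac{81}{2} \approx 40.5$)
$\left(F{\left(0,G{\left(2,-3 \right)} \right)} + P\right)^{2} = \left(\left(-4 - 0 - -3\right) + \frac{81}{2}\right)^{2} = \left(\left(-4 + 0 + 3\right) + \frac{81}{2}\right)^{2} = \left(-1 + \frac{81}{2}\right)^{2} = \left(\frac{79}{2}\right)^{2} = \frac{6241}{4}$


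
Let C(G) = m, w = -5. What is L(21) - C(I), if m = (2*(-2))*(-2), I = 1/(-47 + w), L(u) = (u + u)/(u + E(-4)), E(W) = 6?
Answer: -58/9 ≈ -6.4444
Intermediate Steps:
L(u) = 2*u/(6 + u) (L(u) = (u + u)/(u + 6) = (2*u)/(6 + u) = 2*u/(6 + u))
I = -1/52 (I = 1/(-47 - 5) = 1/(-52) = -1/52 ≈ -0.019231)
m = 8 (m = -4*(-2) = 8)
C(G) = 8
L(21) - C(I) = 2*21/(6 + 21) - 1*8 = 2*21/27 - 8 = 2*21*(1/27) - 8 = 14/9 - 8 = -58/9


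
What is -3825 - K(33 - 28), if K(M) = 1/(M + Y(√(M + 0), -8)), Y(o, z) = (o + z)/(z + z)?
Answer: -29603083/7739 - 16*√5/7739 ≈ -3825.2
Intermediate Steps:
Y(o, z) = (o + z)/(2*z) (Y(o, z) = (o + z)/((2*z)) = (o + z)*(1/(2*z)) = (o + z)/(2*z))
K(M) = 1/(½ + M - √M/16) (K(M) = 1/(M + (½)*(√(M + 0) - 8)/(-8)) = 1/(M + (½)*(-⅛)*(√M - 8)) = 1/(M + (½)*(-⅛)*(-8 + √M)) = 1/(M + (½ - √M/16)) = 1/(½ + M - √M/16))
-3825 - K(33 - 28) = -3825 - 16/(8 - √(33 - 28) + 16*(33 - 28)) = -3825 - 16/(8 - √5 + 16*5) = -3825 - 16/(8 - √5 + 80) = -3825 - 16/(88 - √5)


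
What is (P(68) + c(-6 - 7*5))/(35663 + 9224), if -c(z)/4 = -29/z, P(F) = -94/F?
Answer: -5871/62572478 ≈ -9.3827e-5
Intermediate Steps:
c(z) = 116/z (c(z) = -(-116)/z = 116/z)
(P(68) + c(-6 - 7*5))/(35663 + 9224) = (-94/68 + 116/(-6 - 7*5))/(35663 + 9224) = (-94*1/68 + 116/(-6 - 35))/44887 = (-47/34 + 116/(-41))*(1/44887) = (-47/34 + 116*(-1/41))*(1/44887) = (-47/34 - 116/41)*(1/44887) = -5871/1394*1/44887 = -5871/62572478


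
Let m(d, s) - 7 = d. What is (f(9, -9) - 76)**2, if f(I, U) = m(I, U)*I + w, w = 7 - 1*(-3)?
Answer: 6084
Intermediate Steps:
m(d, s) = 7 + d
w = 10 (w = 7 + 3 = 10)
f(I, U) = 10 + I*(7 + I) (f(I, U) = (7 + I)*I + 10 = I*(7 + I) + 10 = 10 + I*(7 + I))
(f(9, -9) - 76)**2 = ((10 + 9*(7 + 9)) - 76)**2 = ((10 + 9*16) - 76)**2 = ((10 + 144) - 76)**2 = (154 - 76)**2 = 78**2 = 6084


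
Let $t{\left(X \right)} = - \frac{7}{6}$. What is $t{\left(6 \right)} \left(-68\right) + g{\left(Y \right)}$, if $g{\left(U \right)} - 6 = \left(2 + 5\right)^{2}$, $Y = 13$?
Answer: $\frac{403}{3} \approx 134.33$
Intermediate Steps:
$t{\left(X \right)} = - \frac{7}{6}$ ($t{\left(X \right)} = \left(-7\right) \frac{1}{6} = - \frac{7}{6}$)
$g{\left(U \right)} = 55$ ($g{\left(U \right)} = 6 + \left(2 + 5\right)^{2} = 6 + 7^{2} = 6 + 49 = 55$)
$t{\left(6 \right)} \left(-68\right) + g{\left(Y \right)} = \left(- \frac{7}{6}\right) \left(-68\right) + 55 = \frac{238}{3} + 55 = \frac{403}{3}$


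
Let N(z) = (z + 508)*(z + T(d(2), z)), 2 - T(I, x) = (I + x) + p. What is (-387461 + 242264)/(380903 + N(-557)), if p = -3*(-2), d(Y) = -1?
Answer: -145197/381050 ≈ -0.38104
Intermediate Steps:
p = 6
T(I, x) = -4 - I - x (T(I, x) = 2 - ((I + x) + 6) = 2 - (6 + I + x) = 2 + (-6 - I - x) = -4 - I - x)
N(z) = -1524 - 3*z (N(z) = (z + 508)*(z + (-4 - 1*(-1) - z)) = (508 + z)*(z + (-4 + 1 - z)) = (508 + z)*(z + (-3 - z)) = (508 + z)*(-3) = -1524 - 3*z)
(-387461 + 242264)/(380903 + N(-557)) = (-387461 + 242264)/(380903 + (-1524 - 3*(-557))) = -145197/(380903 + (-1524 + 1671)) = -145197/(380903 + 147) = -145197/381050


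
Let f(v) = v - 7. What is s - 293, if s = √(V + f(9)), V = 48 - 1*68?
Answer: -293 + 3*I*√2 ≈ -293.0 + 4.2426*I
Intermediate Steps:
V = -20 (V = 48 - 68 = -20)
f(v) = -7 + v
s = 3*I*√2 (s = √(-20 + (-7 + 9)) = √(-20 + 2) = √(-18) = 3*I*√2 ≈ 4.2426*I)
s - 293 = 3*I*√2 - 293 = -293 + 3*I*√2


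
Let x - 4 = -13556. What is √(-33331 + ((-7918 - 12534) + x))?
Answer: 67*I*√15 ≈ 259.49*I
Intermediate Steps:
x = -13552 (x = 4 - 13556 = -13552)
√(-33331 + ((-7918 - 12534) + x)) = √(-33331 + ((-7918 - 12534) - 13552)) = √(-33331 + (-20452 - 13552)) = √(-33331 - 34004) = √(-67335) = 67*I*√15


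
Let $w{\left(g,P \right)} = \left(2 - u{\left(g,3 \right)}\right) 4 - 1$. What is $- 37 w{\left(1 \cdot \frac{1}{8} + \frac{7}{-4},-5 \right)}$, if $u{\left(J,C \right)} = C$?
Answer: $185$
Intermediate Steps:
$w{\left(g,P \right)} = -5$ ($w{\left(g,P \right)} = \left(2 - 3\right) 4 - 1 = \left(-1\right) 4 - 1 = -4 - 1 = -5$)
$- 37 w{\left(1 \cdot \frac{1}{8} + \frac{7}{-4},-5 \right)} = \left(-37\right) \left(-5\right) = 185$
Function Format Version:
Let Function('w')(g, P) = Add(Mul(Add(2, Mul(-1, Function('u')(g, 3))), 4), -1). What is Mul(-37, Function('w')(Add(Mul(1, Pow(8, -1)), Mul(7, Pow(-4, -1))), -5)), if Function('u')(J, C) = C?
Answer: 185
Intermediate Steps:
Function('w')(g, P) = -5 (Function('w')(g, P) = Add(Mul(Add(2, Mul(-1, 3)), 4), -1) = Add(Mul(Add(2, -3), 4), -1) = Add(Mul(-1, 4), -1) = Add(-4, -1) = -5)
Mul(-37, Function('w')(Add(Mul(1, Pow(8, -1)), Mul(7, Pow(-4, -1))), -5)) = Mul(-37, -5) = 185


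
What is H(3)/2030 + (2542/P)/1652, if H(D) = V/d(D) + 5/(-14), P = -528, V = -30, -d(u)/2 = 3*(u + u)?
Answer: -237245/88533984 ≈ -0.0026797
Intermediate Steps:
d(u) = -12*u (d(u) = -6*(u + u) = -6*2*u = -12*u)
H(D) = -5/14 + 5/(2*D) (H(D) = -30*(-1/(12*D)) + 5/(-14) = -(-5)/(2*D) + 5*(-1/14) = 5/(2*D) - 5/14 = -5/14 + 5/(2*D))
H(3)/2030 + (2542/P)/1652 = ((5/14)*(7 - 1*3)/3)/2030 + (2542/(-528))/1652 = ((5/14)*(⅓)*(7 - 3))*(1/2030) + (2542*(-1/528))*(1/1652) = ((5/14)*(⅓)*4)*(1/2030) - 1271/264*1/1652 = (10/21)*(1/2030) - 1271/436128 = 1/4263 - 1271/436128 = -237245/88533984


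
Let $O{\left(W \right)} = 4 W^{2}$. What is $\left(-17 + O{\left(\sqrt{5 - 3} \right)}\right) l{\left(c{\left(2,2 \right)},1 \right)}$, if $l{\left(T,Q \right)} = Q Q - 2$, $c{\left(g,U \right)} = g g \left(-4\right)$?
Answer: $9$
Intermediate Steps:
$c{\left(g,U \right)} = - 4 g^{2}$ ($c{\left(g,U \right)} = g^{2} \left(-4\right) = - 4 g^{2}$)
$l{\left(T,Q \right)} = -2 + Q^{2}$ ($l{\left(T,Q \right)} = Q^{2} - 2 = -2 + Q^{2}$)
$\left(-17 + O{\left(\sqrt{5 - 3} \right)}\right) l{\left(c{\left(2,2 \right)},1 \right)} = \left(-17 + 4 \left(\sqrt{5 - 3}\right)^{2}\right) \left(-2 + 1^{2}\right) = \left(-17 + 4 \left(\sqrt{2}\right)^{2}\right) \left(-2 + 1\right) = \left(-17 + 4 \cdot 2\right) \left(-1\right) = \left(-17 + 8\right) \left(-1\right) = \left(-9\right) \left(-1\right) = 9$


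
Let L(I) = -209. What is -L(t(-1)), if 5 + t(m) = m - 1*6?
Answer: 209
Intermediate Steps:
t(m) = -11 + m (t(m) = -5 + (m - 1*6) = -5 + (m - 6) = -5 + (-6 + m) = -11 + m)
-L(t(-1)) = -1*(-209) = 209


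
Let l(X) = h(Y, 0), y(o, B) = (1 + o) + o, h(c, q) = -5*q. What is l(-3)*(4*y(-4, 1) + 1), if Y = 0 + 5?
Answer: 0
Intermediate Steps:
Y = 5
y(o, B) = 1 + 2*o
l(X) = 0 (l(X) = -5*0 = 0)
l(-3)*(4*y(-4, 1) + 1) = 0*(4*(1 + 2*(-4)) + 1) = 0*(4*(1 - 8) + 1) = 0*(4*(-7) + 1) = 0*(-28 + 1) = 0*(-27) = 0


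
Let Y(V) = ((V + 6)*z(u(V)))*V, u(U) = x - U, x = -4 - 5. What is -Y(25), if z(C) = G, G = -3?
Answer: 2325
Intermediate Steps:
x = -9
u(U) = -9 - U
z(C) = -3
Y(V) = V*(-18 - 3*V) (Y(V) = ((V + 6)*(-3))*V = ((6 + V)*(-3))*V = (-18 - 3*V)*V = V*(-18 - 3*V))
-Y(25) = -(-3)*25*(6 + 25) = -(-3)*25*31 = -1*(-2325) = 2325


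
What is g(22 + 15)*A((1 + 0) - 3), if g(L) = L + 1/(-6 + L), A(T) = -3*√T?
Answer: -3444*I*√2/31 ≈ -157.11*I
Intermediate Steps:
g(22 + 15)*A((1 + 0) - 3) = ((1 + (22 + 15)² - 6*(22 + 15))/(-6 + (22 + 15)))*(-3*√((1 + 0) - 3)) = ((1 + 37² - 6*37)/(-6 + 37))*(-3*√(1 - 3)) = ((1 + 1369 - 222)/31)*(-3*I*√2) = ((1/31)*1148)*(-3*I*√2) = 1148*(-3*I*√2)/31 = -3444*I*√2/31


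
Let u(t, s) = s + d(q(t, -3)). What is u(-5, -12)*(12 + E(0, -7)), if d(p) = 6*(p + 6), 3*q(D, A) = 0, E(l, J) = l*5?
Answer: 288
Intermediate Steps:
E(l, J) = 5*l
q(D, A) = 0 (q(D, A) = (⅓)*0 = 0)
d(p) = 36 + 6*p (d(p) = 6*(6 + p) = 36 + 6*p)
u(t, s) = 36 + s (u(t, s) = s + (36 + 6*0) = s + (36 + 0) = s + 36 = 36 + s)
u(-5, -12)*(12 + E(0, -7)) = (36 - 12)*(12 + 5*0) = 24*(12 + 0) = 24*12 = 288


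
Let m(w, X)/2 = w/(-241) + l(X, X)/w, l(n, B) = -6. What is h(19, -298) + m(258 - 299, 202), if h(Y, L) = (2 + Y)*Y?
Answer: 3948773/9881 ≈ 399.63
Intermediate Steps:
h(Y, L) = Y*(2 + Y)
m(w, X) = -12/w - 2*w/241 (m(w, X) = 2*(w/(-241) - 6/w) = 2*(w*(-1/241) - 6/w) = 2*(-w/241 - 6/w) = 2*(-6/w - w/241) = -12/w - 2*w/241)
h(19, -298) + m(258 - 299, 202) = 19*(2 + 19) + (-12/(258 - 299) - 2*(258 - 299)/241) = 19*21 + (-12/(-41) - 2/241*(-41)) = 399 + (-12*(-1/41) + 82/241) = 399 + (12/41 + 82/241) = 399 + 6254/9881 = 3948773/9881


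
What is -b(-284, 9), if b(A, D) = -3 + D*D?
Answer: -78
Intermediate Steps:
b(A, D) = -3 + D**2
-b(-284, 9) = -(-3 + 9**2) = -(-3 + 81) = -1*78 = -78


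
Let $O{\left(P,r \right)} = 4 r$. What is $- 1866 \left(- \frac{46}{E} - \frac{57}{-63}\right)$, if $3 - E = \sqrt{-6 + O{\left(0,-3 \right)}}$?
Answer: $\frac{164830}{21} + \frac{28612 i \sqrt{2}}{3} \approx 7849.0 + 13488.0 i$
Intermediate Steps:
$E = 3 - 3 i \sqrt{2}$ ($E = 3 - \sqrt{-6 + 4 \left(-3\right)} = 3 - \sqrt{-6 - 12} = 3 - \sqrt{-18} = 3 - 3 i \sqrt{2} \approx 3.0 - 4.2426 i$)
$- 1866 \left(- \frac{46}{E} - \frac{57}{-63}\right) = - 1866 \left(- \frac{46}{3 - 3 i \sqrt{2}} - \frac{57}{-63}\right) = - 1866 \left(- \frac{46}{3 - 3 i \sqrt{2}} - - \frac{19}{21}\right) = - 1866 \left(- \frac{46}{3 - 3 i \sqrt{2}} + \frac{19}{21}\right) = - 1866 \left(\frac{19}{21} - \frac{46}{3 - 3 i \sqrt{2}}\right) = - \frac{11818}{7} + \frac{85836}{3 - 3 i \sqrt{2}}$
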